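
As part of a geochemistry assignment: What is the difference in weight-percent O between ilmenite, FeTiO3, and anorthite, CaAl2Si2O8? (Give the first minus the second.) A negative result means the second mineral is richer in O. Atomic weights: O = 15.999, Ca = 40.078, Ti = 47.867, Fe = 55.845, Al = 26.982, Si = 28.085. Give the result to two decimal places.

-14.37 percentage points

First mineral: 47.997 g O in 151.709 g formula = 31.64 wt% O.
Second mineral: 127.992 g O in 278.204 g formula = 46.01 wt% O.
31.64% − 46.01% gives a difference of -14.37 percentage points.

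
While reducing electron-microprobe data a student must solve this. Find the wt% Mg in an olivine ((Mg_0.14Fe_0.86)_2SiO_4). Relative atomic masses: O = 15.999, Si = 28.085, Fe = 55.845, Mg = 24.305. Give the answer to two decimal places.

Molar mass of (Mg_0.14Fe_0.86)_2SiO_4: 0.28·24.305 + 1.72·55.845 + 1·28.085 + 4·15.999 = 194.940 g/mol.
Mass of Mg per formula unit: 0.28 × 24.305 = 6.805 g.
Weight fraction Mg = 6.805 / 194.940 = 0.0349.

3.49 mass %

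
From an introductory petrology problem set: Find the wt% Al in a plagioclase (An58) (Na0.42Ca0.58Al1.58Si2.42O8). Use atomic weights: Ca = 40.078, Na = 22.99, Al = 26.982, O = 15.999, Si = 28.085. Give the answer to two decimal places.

15.70 weight percent

Formula mass = 0.42·22.99 + 0.58·40.078 + 1.58·26.982 + 2.42·28.085 + 8·15.999 = 271.490 g/mol, of which 42.632 g is Al.
So Al makes up 42.632/271.490 = 0.1570 of the mass, i.e. 15.70%.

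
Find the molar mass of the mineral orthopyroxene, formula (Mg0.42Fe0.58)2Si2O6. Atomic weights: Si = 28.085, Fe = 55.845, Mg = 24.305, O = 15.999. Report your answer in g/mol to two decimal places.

237.36 g/mol

M = 0.84×24.305 + 1.16×55.845 + 2×28.085 + 6×15.999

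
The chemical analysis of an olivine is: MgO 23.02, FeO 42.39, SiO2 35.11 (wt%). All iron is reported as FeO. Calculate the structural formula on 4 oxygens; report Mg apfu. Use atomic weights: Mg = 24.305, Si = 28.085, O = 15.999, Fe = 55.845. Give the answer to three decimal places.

MgO (M=40.304): mol = 0.57116; Mg = 0.57116, O = 0.57116.
FeO (M=71.844): mol = 0.59003; Fe = 0.59003, O = 0.59003.
SiO2 (M=60.083): mol = 0.58436; Si = 0.58436, O = 1.16872.
ΣO = 2.32991; factor = 4/ΣO = 1.71680.
Mg apfu = 0.57116 × 1.71680 = 0.981.

0.981 Mg apfu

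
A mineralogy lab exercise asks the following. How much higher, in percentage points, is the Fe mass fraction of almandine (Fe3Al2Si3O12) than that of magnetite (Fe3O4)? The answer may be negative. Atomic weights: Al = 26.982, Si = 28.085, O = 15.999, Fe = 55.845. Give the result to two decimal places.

First mineral: 167.535 g Fe in 497.742 g formula = 33.66 wt% Fe.
Second mineral: 167.535 g Fe in 231.531 g formula = 72.36 wt% Fe.
33.66% − 72.36% gives a difference of -38.70 percentage points.

-38.70 percentage points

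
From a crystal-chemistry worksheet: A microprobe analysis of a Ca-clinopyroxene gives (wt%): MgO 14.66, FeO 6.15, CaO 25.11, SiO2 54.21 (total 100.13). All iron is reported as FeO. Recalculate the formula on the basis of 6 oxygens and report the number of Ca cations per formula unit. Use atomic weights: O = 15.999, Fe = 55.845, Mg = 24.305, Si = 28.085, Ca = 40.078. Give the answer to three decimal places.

0.994 Ca apfu

MgO (M=40.304): mol = 0.36374; Mg = 0.36374, O = 0.36374.
FeO (M=71.844): mol = 0.08560; Fe = 0.08560, O = 0.08560.
CaO (M=56.077): mol = 0.44778; Ca = 0.44778, O = 0.44778.
SiO2 (M=60.083): mol = 0.90225; Si = 0.90225, O = 1.80450.
ΣO = 2.70162; factor = 6/ΣO = 2.22089.
Ca apfu = 0.44778 × 2.22089 = 0.994.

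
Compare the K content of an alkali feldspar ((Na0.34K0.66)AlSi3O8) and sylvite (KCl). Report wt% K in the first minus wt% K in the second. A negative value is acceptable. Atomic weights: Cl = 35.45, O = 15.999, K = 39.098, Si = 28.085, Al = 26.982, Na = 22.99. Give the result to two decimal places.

First mineral: 25.805 g K in 272.850 g formula = 9.46 wt% K.
Second mineral: 39.098 g K in 74.548 g formula = 52.45 wt% K.
9.46% − 52.45% gives a difference of -42.99 percentage points.

-42.99 percentage points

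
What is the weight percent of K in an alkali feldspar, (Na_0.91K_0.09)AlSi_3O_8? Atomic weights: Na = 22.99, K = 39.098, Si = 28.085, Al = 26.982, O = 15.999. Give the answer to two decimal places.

1.33 mass %

M((Na_0.91K_0.09)AlSi_3O_8) = 263.669 g/mol.
K contributes 0.09 × 39.098 = 3.519 g per mole.
3.519/263.669 = 0.0133 → 1.33%.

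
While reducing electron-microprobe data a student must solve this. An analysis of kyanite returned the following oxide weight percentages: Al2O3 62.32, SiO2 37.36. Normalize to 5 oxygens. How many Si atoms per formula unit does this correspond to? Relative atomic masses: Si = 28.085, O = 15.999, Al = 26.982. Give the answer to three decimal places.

1.010 Si apfu

Al2O3: 62.32/101.961 = 0.61121 mol → 1.22242 mol Al, 1.83363 mol O.
SiO2: 37.36/60.083 = 0.62181 mol → 0.62181 mol Si, 1.24362 mol O.
Total oxygen = 3.07725 mol. Normalization factor = 5/3.07725 = 1.62483.
Si per 5 O = 0.62181 × 1.62483 = 1.010.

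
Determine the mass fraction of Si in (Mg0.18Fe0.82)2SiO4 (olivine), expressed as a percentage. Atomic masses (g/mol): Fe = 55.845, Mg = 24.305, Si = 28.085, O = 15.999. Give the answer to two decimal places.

Formula mass = 0.36*24.305 + 1.64*55.845 + 1*28.085 + 4*15.999 = 192.417 g/mol, of which 28.085 g is Si.
So Si makes up 28.085/192.417 = 0.1460 of the mass, i.e. 14.60%.

14.60 mass %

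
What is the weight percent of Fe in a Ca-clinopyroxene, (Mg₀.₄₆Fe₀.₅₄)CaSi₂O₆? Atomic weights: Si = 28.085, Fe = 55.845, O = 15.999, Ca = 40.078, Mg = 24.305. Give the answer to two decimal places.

Formula mass = 0.46×24.305 + 0.54×55.845 + 1×40.078 + 2×28.085 + 6×15.999 = 233.579 g/mol, of which 30.156 g is Fe.
So Fe makes up 30.156/233.579 = 0.1291 of the mass, i.e. 12.91%.

12.91 weight percent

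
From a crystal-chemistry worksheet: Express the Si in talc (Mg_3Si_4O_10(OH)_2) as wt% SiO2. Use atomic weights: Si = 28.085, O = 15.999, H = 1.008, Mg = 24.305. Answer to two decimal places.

Formula mass = 379.259 g/mol.
4 Si → 4.0000 mol SiO2 per formula unit; M(SiO2) = 60.083, so SiO2 mass = 240.332 g.
240.332/379.259 × 100 = 63.37 wt%.

63.37 wt%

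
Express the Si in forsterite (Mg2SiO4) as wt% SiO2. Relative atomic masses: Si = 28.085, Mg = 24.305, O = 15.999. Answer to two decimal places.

M(Mg2SiO4) = 140.691 g/mol; M(SiO2) = 60.083 g/mol.
Moles SiO2 per formula unit = 1 Si ÷ 1 = 1.0000.
SiO2 fraction = (1.0000 × 60.083) / 140.691 = 60.083/140.691 = 0.4271.

42.71 wt%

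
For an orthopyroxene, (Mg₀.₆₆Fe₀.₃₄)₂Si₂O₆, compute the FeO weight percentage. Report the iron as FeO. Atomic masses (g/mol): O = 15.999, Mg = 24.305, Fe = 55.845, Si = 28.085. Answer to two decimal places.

21.98 wt%

M((Mg₀.₆₆Fe₀.₃₄)₂Si₂O₆) = 222.221 g/mol; M(FeO) = 71.844 g/mol.
Moles FeO per formula unit = 0.68 Fe ÷ 1 = 0.6800.
FeO fraction = (0.6800 × 71.844) / 222.221 = 48.854/222.221 = 0.2198.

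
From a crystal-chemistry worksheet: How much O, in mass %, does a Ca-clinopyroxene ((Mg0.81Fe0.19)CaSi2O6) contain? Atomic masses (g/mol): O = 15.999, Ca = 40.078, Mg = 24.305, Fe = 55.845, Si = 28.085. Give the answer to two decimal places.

43.14 mass %

Formula mass = 0.81×24.305 + 0.19×55.845 + 1×40.078 + 2×28.085 + 6×15.999 = 222.540 g/mol, of which 95.994 g is O.
So O makes up 95.994/222.540 = 0.4314 of the mass, i.e. 43.14%.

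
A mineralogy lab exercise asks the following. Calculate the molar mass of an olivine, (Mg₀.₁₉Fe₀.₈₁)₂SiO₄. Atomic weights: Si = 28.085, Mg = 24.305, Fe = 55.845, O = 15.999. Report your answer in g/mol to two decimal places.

191.79 g/mol

M = 0.38*24.305 + 1.62*55.845 + 1*28.085 + 4*15.999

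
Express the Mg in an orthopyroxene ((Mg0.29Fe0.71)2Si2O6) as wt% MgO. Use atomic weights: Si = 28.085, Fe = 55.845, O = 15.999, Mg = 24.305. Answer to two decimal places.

9.52 wt%

M((Mg0.29Fe0.71)2Si2O6) = 245.561 g/mol; M(MgO) = 40.304 g/mol.
Moles MgO per formula unit = 0.58 Mg ÷ 1 = 0.5800.
MgO fraction = (0.5800 × 40.304) / 245.561 = 23.376/245.561 = 0.0952.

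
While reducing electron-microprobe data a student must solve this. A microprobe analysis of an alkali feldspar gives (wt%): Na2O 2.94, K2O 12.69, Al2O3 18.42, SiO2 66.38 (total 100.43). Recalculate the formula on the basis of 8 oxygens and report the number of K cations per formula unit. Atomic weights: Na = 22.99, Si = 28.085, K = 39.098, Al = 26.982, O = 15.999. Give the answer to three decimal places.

2.94 wt% Na2O ÷ 61.979 g/mol = 0.04744 mol, giving 0.09488 Na and 0.04744 O.
12.69 wt% K2O ÷ 94.195 g/mol = 0.13472 mol, giving 0.26944 K and 0.13472 O.
18.42 wt% Al2O3 ÷ 101.961 g/mol = 0.18066 mol, giving 0.36132 Al and 0.54198 O.
66.38 wt% SiO2 ÷ 60.083 g/mol = 1.10481 mol, giving 1.10481 Si and 2.20962 O.
Oxygen sums to 2.93376; scaling by 8/2.93376 = 2.72688 puts the formula on 8 O.
K: 0.26944 × 2.72688 = 0.735 atoms per formula unit.

0.735 K apfu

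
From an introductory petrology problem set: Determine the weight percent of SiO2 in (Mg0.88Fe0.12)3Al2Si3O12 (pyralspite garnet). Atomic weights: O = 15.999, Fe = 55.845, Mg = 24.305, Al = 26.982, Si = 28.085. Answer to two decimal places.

Molar mass of (Mg0.88Fe0.12)3Al2Si3O12 = 2.64*24.305 + 0.36*55.845 + 2*26.982 + 3*28.085 + 12*15.999 = 414.476 g/mol.
Each formula unit contains 3 Si, equivalent to 3/1 = 3.0000 mol SiO2.
M(SiO2) = 1×28.085 + 2×15.999 = 60.083 g/mol.
Mass of SiO2 per formula unit = 3.0000 × 60.083 = 180.249 g.
SiO2 wt% = 180.249 / 414.476 × 100 = 43.49%.

43.49 wt%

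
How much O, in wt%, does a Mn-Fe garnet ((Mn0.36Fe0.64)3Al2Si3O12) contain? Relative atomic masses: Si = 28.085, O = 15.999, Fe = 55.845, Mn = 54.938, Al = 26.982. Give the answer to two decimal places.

Formula mass = 1.08*54.938 + 1.92*55.845 + 2*26.982 + 3*28.085 + 12*15.999 = 496.762 g/mol, of which 191.988 g is O.
So O makes up 191.988/496.762 = 0.3865 of the mass, i.e. 38.65%.

38.65 wt%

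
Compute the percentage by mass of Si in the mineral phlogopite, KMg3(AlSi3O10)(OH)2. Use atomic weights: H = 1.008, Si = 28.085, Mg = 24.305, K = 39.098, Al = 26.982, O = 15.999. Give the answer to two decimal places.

M(KMg3(AlSi3O10)(OH)2) = 417.254 g/mol.
Si contributes 3 × 28.085 = 84.255 g per mole.
84.255/417.254 = 0.2019 → 20.19%.

20.19 wt%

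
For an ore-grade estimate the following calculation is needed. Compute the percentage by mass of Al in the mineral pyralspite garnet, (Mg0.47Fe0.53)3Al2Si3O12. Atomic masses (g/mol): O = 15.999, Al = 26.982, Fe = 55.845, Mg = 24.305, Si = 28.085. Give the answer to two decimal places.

M((Mg0.47Fe0.53)3Al2Si3O12) = 453.271 g/mol.
Al contributes 2 × 26.982 = 53.964 g per mole.
53.964/453.271 = 0.1191 → 11.91%.

11.91 mass %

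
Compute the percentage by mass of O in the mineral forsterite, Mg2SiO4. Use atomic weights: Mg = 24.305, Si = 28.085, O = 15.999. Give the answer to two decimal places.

45.49 wt%

M(Mg2SiO4) = 140.691 g/mol.
O contributes 4 × 15.999 = 63.996 g per mole.
63.996/140.691 = 0.4549 → 45.49%.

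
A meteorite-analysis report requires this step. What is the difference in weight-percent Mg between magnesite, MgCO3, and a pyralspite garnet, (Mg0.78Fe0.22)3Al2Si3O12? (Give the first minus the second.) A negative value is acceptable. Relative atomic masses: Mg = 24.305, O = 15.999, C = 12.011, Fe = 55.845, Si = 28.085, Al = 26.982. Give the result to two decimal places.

M(MgCO3) = 84.313 g/mol, so wt% Mg = 24.305/84.313 × 100 = 28.83%.
M((Mg0.78Fe0.22)3Al2Si3O12) = 423.938 g/mol, so wt% Mg = 56.874/423.938 × 100 = 13.42%.
28.83 − 13.42 = 15.41 pp.

15.41 percentage points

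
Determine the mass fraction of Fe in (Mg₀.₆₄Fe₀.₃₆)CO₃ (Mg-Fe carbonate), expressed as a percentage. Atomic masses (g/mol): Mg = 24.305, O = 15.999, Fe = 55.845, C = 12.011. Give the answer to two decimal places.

Formula mass = 0.64*24.305 + 0.36*55.845 + 1*12.011 + 3*15.999 = 95.667 g/mol, of which 20.104 g is Fe.
So Fe makes up 20.104/95.667 = 0.2101 of the mass, i.e. 21.01%.

21.01 weight percent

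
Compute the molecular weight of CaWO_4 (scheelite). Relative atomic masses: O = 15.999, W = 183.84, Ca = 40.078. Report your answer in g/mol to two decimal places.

287.91 g/mol

M = 1×40.078 + 1×183.84 + 4×15.999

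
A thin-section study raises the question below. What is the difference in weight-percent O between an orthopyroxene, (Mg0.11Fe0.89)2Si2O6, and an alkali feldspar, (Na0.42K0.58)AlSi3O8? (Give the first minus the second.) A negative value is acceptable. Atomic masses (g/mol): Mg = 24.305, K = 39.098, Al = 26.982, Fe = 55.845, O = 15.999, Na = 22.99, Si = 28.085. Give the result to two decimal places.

O in (Mg0.11Fe0.89)2Si2O6: molar mass 256.915 g/mol; 6×15.999 = 95.994 g → 37.36 wt%.
O in (Na0.42K0.58)AlSi3O8: molar mass 271.562 g/mol; 8×15.999 = 127.992 g → 47.13 wt%.
Difference = 37.36 − 47.13 = -9.77 percentage points.

-9.77 percentage points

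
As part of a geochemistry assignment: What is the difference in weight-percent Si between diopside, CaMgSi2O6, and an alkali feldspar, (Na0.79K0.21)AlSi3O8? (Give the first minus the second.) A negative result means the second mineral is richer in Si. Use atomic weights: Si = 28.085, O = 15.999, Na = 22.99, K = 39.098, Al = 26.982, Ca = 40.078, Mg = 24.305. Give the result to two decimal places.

-5.78 percentage points

M(CaMgSi2O6) = 216.547 g/mol, so wt% Si = 56.170/216.547 × 100 = 25.94%.
M((Na0.79K0.21)AlSi3O8) = 265.602 g/mol, so wt% Si = 84.255/265.602 × 100 = 31.72%.
25.94 − 31.72 = -5.78 pp.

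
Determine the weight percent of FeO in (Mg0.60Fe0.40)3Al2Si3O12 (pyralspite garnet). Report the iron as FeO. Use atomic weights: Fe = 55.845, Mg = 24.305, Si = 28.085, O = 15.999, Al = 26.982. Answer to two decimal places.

Molar mass of (Mg0.60Fe0.40)3Al2Si3O12 = 1.80*24.305 + 1.20*55.845 + 2*26.982 + 3*28.085 + 12*15.999 = 440.970 g/mol.
Each formula unit contains 1.20 Fe, equivalent to 1.20/1 = 1.2000 mol FeO.
M(FeO) = 1×55.845 + 1×15.999 = 71.844 g/mol.
Mass of FeO per formula unit = 1.2000 × 71.844 = 86.213 g.
FeO wt% = 86.213 / 440.970 × 100 = 19.55%.

19.55 wt%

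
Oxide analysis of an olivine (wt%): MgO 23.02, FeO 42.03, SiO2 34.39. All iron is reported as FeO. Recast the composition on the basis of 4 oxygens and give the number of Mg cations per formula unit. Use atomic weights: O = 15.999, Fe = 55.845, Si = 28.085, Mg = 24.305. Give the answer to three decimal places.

0.993 Mg apfu

MgO: 23.02/40.304 = 0.57116 mol → 0.57116 mol Mg, 0.57116 mol O.
FeO: 42.03/71.844 = 0.58502 mol → 0.58502 mol Fe, 0.58502 mol O.
SiO2: 34.39/60.083 = 0.57237 mol → 0.57237 mol Si, 1.14474 mol O.
Total oxygen = 2.30092 mol. Normalization factor = 4/2.30092 = 1.73844.
Mg per 4 O = 0.57116 × 1.73844 = 0.993.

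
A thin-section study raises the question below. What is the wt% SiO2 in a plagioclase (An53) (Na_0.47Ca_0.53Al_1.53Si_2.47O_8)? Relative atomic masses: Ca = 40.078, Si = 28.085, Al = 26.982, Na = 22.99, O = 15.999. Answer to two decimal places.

M(Na_0.47Ca_0.53Al_1.53Si_2.47O_8) = 270.691 g/mol; M(SiO2) = 60.083 g/mol.
Moles SiO2 per formula unit = 2.47 Si ÷ 1 = 2.4700.
SiO2 fraction = (2.4700 × 60.083) / 270.691 = 148.405/270.691 = 0.5482.

54.82 wt%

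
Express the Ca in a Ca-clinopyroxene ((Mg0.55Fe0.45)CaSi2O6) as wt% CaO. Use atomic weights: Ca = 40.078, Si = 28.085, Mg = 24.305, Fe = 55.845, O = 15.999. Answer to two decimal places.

24.30 wt%

Molar mass of (Mg0.55Fe0.45)CaSi2O6 = 0.55·24.305 + 0.45·55.845 + 1·40.078 + 2·28.085 + 6·15.999 = 230.740 g/mol.
Each formula unit contains 1 Ca, equivalent to 1/1 = 1.0000 mol CaO.
M(CaO) = 1×40.078 + 1×15.999 = 56.077 g/mol.
Mass of CaO per formula unit = 1.0000 × 56.077 = 56.077 g.
CaO wt% = 56.077 / 230.740 × 100 = 24.30%.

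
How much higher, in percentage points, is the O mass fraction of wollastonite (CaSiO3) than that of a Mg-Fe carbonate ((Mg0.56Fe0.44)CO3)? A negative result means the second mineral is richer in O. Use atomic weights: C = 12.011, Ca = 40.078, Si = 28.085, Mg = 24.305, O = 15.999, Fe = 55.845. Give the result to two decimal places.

-7.56 percentage points

M(CaSiO3) = 116.160 g/mol, so wt% O = 47.997/116.160 × 100 = 41.32%.
M((Mg0.56Fe0.44)CO3) = 98.191 g/mol, so wt% O = 47.997/98.191 × 100 = 48.88%.
41.32 − 48.88 = -7.56 pp.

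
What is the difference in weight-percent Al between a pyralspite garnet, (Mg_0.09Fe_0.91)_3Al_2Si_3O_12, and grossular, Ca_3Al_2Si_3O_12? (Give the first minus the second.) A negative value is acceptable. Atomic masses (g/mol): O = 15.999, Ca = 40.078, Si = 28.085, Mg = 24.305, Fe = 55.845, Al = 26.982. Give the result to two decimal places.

-0.95 percentage points

First mineral: 53.964 g Al in 489.226 g formula = 11.03 wt% Al.
Second mineral: 53.964 g Al in 450.441 g formula = 11.98 wt% Al.
11.03% − 11.98% gives a difference of -0.95 percentage points.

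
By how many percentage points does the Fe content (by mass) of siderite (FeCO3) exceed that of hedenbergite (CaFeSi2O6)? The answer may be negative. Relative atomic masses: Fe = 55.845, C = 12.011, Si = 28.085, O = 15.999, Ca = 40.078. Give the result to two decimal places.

First mineral: 55.845 g Fe in 115.853 g formula = 48.20 wt% Fe.
Second mineral: 55.845 g Fe in 248.087 g formula = 22.51 wt% Fe.
48.20% − 22.51% gives a difference of 25.69 percentage points.

25.69 percentage points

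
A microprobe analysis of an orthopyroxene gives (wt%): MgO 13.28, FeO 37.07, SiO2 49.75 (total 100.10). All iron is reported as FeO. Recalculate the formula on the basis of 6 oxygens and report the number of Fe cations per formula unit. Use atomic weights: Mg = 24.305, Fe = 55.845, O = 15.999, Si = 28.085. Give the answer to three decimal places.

MgO (M=40.304): mol = 0.32950; Mg = 0.32950, O = 0.32950.
FeO (M=71.844): mol = 0.51598; Fe = 0.51598, O = 0.51598.
SiO2 (M=60.083): mol = 0.82802; Si = 0.82802, O = 1.65604.
ΣO = 2.50152; factor = 6/ΣO = 2.39854.
Fe apfu = 0.51598 × 2.39854 = 1.238.

1.238 Fe apfu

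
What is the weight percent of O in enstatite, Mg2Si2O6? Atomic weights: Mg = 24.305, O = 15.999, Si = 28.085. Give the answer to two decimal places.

47.81 wt%

Formula mass = 2*24.305 + 2*28.085 + 6*15.999 = 200.774 g/mol, of which 95.994 g is O.
So O makes up 95.994/200.774 = 0.4781 of the mass, i.e. 47.81%.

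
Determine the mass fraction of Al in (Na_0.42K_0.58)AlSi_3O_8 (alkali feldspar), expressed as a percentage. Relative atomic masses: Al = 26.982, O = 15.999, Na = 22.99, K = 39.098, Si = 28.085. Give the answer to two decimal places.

M((Na_0.42K_0.58)AlSi_3O_8) = 271.562 g/mol.
Al contributes 1 × 26.982 = 26.982 g per mole.
26.982/271.562 = 0.0994 → 9.94%.

9.94 mass %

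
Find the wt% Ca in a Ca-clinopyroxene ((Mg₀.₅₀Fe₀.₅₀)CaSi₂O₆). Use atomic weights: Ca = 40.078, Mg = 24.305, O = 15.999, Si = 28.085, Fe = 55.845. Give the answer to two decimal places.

Formula mass = 0.50*24.305 + 0.50*55.845 + 1*40.078 + 2*28.085 + 6*15.999 = 232.317 g/mol, of which 40.078 g is Ca.
So Ca makes up 40.078/232.317 = 0.1725 of the mass, i.e. 17.25%.

17.25 mass %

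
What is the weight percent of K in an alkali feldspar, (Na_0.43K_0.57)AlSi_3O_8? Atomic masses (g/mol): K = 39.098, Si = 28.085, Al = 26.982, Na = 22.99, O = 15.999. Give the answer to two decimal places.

Formula mass = 0.43·22.99 + 0.57·39.098 + 1·26.982 + 3·28.085 + 8·15.999 = 271.401 g/mol, of which 22.286 g is K.
So K makes up 22.286/271.401 = 0.0821 of the mass, i.e. 8.21%.

8.21 wt%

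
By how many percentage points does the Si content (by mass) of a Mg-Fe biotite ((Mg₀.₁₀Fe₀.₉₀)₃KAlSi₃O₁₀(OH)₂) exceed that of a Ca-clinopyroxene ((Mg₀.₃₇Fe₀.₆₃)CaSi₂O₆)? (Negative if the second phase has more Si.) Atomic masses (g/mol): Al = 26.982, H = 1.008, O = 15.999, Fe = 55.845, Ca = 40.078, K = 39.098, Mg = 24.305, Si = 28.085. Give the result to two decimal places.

M((Mg₀.₁₀Fe₀.₉₀)₃KAlSi₃O₁₀(OH)₂) = 502.412 g/mol, so wt% Si = 84.255/502.412 × 100 = 16.77%.
M((Mg₀.₃₇Fe₀.₆₃)CaSi₂O₆) = 236.417 g/mol, so wt% Si = 56.170/236.417 × 100 = 23.76%.
16.77 − 23.76 = -6.99 pp.

-6.99 percentage points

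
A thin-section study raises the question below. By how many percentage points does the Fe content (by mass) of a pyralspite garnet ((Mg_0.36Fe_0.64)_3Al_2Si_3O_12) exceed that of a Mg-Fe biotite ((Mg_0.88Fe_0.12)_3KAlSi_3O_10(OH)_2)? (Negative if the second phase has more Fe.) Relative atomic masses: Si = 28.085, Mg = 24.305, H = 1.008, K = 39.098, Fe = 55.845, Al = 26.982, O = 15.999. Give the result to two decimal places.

M((Mg_0.36Fe_0.64)_3Al_2Si_3O_12) = 463.679 g/mol, so wt% Fe = 107.222/463.679 × 100 = 23.12%.
M((Mg_0.88Fe_0.12)_3KAlSi_3O_10(OH)_2) = 428.608 g/mol, so wt% Fe = 20.104/428.608 × 100 = 4.69%.
23.12 − 4.69 = 18.43 pp.

18.43 percentage points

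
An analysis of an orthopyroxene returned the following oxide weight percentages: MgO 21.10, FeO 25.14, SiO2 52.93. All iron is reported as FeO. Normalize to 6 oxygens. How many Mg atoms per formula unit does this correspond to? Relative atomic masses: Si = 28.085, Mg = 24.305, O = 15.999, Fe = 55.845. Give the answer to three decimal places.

1.192 Mg apfu

MgO: 21.10/40.304 = 0.52352 mol → 0.52352 mol Mg, 0.52352 mol O.
FeO: 25.14/71.844 = 0.34992 mol → 0.34992 mol Fe, 0.34992 mol O.
SiO2: 52.93/60.083 = 0.88095 mol → 0.88095 mol Si, 1.76190 mol O.
Total oxygen = 2.63534 mol. Normalization factor = 6/2.63534 = 2.27675.
Mg per 6 O = 0.52352 × 2.27675 = 1.192.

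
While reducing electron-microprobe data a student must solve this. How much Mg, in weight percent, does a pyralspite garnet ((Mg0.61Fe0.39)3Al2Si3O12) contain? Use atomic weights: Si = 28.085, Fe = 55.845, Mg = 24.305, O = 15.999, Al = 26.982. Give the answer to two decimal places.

10.11 weight percent

Molar mass of (Mg0.61Fe0.39)3Al2Si3O12: 1.83*24.305 + 1.17*55.845 + 2*26.982 + 3*28.085 + 12*15.999 = 440.024 g/mol.
Mass of Mg per formula unit: 1.83 × 24.305 = 44.478 g.
Weight fraction Mg = 44.478 / 440.024 = 0.1011.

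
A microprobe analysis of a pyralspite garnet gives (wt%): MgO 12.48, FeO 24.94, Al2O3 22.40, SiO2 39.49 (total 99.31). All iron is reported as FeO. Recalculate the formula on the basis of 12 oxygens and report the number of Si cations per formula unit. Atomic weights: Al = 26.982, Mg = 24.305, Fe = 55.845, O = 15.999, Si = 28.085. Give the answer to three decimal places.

MgO: 12.48/40.304 = 0.30965 mol → 0.30965 mol Mg, 0.30965 mol O.
FeO: 24.94/71.844 = 0.34714 mol → 0.34714 mol Fe, 0.34714 mol O.
Al2O3: 22.40/101.961 = 0.21969 mol → 0.43938 mol Al, 0.65907 mol O.
SiO2: 39.49/60.083 = 0.65726 mol → 0.65726 mol Si, 1.31452 mol O.
Total oxygen = 2.63038 mol. Normalization factor = 12/2.63038 = 4.56208.
Si per 12 O = 0.65726 × 4.56208 = 2.998.

2.998 Si apfu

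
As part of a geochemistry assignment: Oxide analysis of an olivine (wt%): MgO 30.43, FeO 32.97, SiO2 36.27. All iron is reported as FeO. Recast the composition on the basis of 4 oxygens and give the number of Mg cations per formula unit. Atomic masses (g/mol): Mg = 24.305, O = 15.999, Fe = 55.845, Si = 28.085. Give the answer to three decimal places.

1.247 Mg apfu

MgO (M=40.304): mol = 0.75501; Mg = 0.75501, O = 0.75501.
FeO (M=71.844): mol = 0.45891; Fe = 0.45891, O = 0.45891.
SiO2 (M=60.083): mol = 0.60366; Si = 0.60366, O = 1.20732.
ΣO = 2.42124; factor = 4/ΣO = 1.65205.
Mg apfu = 0.75501 × 1.65205 = 1.247.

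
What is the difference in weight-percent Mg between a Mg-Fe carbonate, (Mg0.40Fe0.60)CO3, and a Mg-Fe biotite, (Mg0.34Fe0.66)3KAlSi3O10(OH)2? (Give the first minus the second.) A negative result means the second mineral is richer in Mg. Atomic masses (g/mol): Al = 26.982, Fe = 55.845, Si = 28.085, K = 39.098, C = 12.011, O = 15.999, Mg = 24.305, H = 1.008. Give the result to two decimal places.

M((Mg0.40Fe0.60)CO3) = 103.237 g/mol, so wt% Mg = 9.722/103.237 × 100 = 9.42%.
M((Mg0.34Fe0.66)3KAlSi3O10(OH)2) = 479.703 g/mol, so wt% Mg = 24.791/479.703 × 100 = 5.17%.
9.42 − 5.17 = 4.25 pp.

4.25 percentage points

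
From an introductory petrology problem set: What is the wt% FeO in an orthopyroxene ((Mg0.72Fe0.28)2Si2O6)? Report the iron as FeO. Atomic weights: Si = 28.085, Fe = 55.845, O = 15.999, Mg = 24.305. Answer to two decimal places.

M((Mg0.72Fe0.28)2Si2O6) = 218.436 g/mol; M(FeO) = 71.844 g/mol.
Moles FeO per formula unit = 0.56 Fe ÷ 1 = 0.5600.
FeO fraction = (0.5600 × 71.844) / 218.436 = 40.233/218.436 = 0.1842.

18.42 wt%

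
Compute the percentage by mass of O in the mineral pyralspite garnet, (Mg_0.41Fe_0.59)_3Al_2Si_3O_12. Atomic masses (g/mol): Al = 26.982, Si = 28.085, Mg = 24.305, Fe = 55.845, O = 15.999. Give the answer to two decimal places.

41.83 mass %

Molar mass of (Mg_0.41Fe_0.59)_3Al_2Si_3O_12: 1.23·24.305 + 1.77·55.845 + 2·26.982 + 3·28.085 + 12·15.999 = 458.948 g/mol.
Mass of O per formula unit: 12 × 15.999 = 191.988 g.
Weight fraction O = 191.988 / 458.948 = 0.4183.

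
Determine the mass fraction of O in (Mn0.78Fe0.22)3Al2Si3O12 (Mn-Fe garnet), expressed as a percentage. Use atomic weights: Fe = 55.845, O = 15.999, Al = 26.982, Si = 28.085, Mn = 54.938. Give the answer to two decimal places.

M((Mn0.78Fe0.22)3Al2Si3O12) = 495.620 g/mol.
O contributes 12 × 15.999 = 191.988 g per mole.
191.988/495.620 = 0.3874 → 38.74%.

38.74 wt%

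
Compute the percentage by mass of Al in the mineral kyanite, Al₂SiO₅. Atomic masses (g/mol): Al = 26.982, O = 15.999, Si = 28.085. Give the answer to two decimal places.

Molar mass of Al₂SiO₅: 2×26.982 + 1×28.085 + 5×15.999 = 162.044 g/mol.
Mass of Al per formula unit: 2 × 26.982 = 53.964 g.
Weight fraction Al = 53.964 / 162.044 = 0.3330.

33.30 wt%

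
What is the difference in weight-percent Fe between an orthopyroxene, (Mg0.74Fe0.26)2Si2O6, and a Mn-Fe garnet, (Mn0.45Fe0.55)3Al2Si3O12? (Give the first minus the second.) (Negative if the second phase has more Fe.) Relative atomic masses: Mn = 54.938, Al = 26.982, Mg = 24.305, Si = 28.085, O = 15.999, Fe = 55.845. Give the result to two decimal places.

First mineral: 29.039 g Fe in 217.175 g formula = 13.37 wt% Fe.
Second mineral: 92.144 g Fe in 496.518 g formula = 18.56 wt% Fe.
13.37% − 18.56% gives a difference of -5.19 percentage points.

-5.19 percentage points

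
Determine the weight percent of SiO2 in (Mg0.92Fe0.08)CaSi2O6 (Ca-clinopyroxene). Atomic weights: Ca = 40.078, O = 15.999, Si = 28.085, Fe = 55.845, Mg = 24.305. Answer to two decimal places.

54.85 wt%

Molar mass of (Mg0.92Fe0.08)CaSi2O6 = 0.92×24.305 + 0.08×55.845 + 1×40.078 + 2×28.085 + 6×15.999 = 219.070 g/mol.
Each formula unit contains 2 Si, equivalent to 2/1 = 2.0000 mol SiO2.
M(SiO2) = 1×28.085 + 2×15.999 = 60.083 g/mol.
Mass of SiO2 per formula unit = 2.0000 × 60.083 = 120.166 g.
SiO2 wt% = 120.166 / 219.070 × 100 = 54.85%.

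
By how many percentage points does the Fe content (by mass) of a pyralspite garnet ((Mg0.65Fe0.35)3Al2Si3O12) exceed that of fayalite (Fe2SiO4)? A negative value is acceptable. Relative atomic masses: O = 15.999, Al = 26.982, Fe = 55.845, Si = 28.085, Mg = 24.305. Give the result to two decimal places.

M((Mg0.65Fe0.35)3Al2Si3O12) = 436.239 g/mol, so wt% Fe = 58.637/436.239 × 100 = 13.44%.
M(Fe2SiO4) = 203.771 g/mol, so wt% Fe = 111.690/203.771 × 100 = 54.81%.
13.44 − 54.81 = -41.37 pp.

-41.37 percentage points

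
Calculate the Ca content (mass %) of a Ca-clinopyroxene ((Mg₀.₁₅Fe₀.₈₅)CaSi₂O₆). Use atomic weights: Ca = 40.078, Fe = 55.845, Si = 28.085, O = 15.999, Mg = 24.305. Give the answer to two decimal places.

Molar mass of (Mg₀.₁₅Fe₀.₈₅)CaSi₂O₆: 0.15·24.305 + 0.85·55.845 + 1·40.078 + 2·28.085 + 6·15.999 = 243.356 g/mol.
Mass of Ca per formula unit: 1 × 40.078 = 40.078 g.
Weight fraction Ca = 40.078 / 243.356 = 0.1647.

16.47 mass %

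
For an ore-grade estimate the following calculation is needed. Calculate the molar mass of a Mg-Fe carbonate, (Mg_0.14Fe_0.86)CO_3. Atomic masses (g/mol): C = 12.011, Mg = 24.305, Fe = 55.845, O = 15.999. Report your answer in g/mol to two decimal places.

Mg: 0.14 × 24.305 = 3.4027
Fe: 0.86 × 55.845 = 48.0267
C: 1 × 12.011 = 12.0110
O: 3 × 15.999 = 47.9970
Summing the contributions gives the formula mass.

111.44 g/mol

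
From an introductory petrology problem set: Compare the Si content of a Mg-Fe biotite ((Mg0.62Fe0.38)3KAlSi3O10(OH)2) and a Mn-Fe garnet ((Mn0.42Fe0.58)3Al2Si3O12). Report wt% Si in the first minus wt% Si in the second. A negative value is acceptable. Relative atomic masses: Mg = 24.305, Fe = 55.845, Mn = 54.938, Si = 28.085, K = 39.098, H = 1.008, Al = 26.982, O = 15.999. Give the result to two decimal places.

1.62 percentage points

Si in (Mg0.62Fe0.38)3KAlSi3O10(OH)2: molar mass 453.210 g/mol; 3×28.085 = 84.255 g → 18.59 wt%.
Si in (Mn0.42Fe0.58)3Al2Si3O12: molar mass 496.599 g/mol; 3×28.085 = 84.255 g → 16.97 wt%.
Difference = 18.59 − 16.97 = 1.62 percentage points.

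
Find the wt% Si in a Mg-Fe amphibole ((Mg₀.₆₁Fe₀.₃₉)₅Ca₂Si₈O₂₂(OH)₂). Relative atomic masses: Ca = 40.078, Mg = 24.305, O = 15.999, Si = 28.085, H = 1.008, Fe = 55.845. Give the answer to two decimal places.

25.71 mass %

Formula mass = 3.05·24.305 + 1.95·55.845 + 2·40.078 + 8·28.085 + 24·15.999 + 2·1.008 = 873.856 g/mol, of which 224.680 g is Si.
So Si makes up 224.680/873.856 = 0.2571 of the mass, i.e. 25.71%.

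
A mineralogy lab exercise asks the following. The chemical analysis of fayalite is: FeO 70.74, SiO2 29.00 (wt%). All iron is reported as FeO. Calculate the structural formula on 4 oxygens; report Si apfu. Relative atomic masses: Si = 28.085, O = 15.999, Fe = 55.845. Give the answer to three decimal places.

FeO (M=71.844): mol = 0.98463; Fe = 0.98463, O = 0.98463.
SiO2 (M=60.083): mol = 0.48267; Si = 0.48267, O = 0.96534.
ΣO = 1.94997; factor = 4/ΣO = 2.05131.
Si apfu = 0.48267 × 2.05131 = 0.990.

0.990 Si apfu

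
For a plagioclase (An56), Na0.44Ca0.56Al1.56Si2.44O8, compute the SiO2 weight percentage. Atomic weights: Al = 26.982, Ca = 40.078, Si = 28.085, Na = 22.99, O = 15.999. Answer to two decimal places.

54.06 wt%

M(Na0.44Ca0.56Al1.56Si2.44O8) = 271.171 g/mol; M(SiO2) = 60.083 g/mol.
Moles SiO2 per formula unit = 2.44 Si ÷ 1 = 2.4400.
SiO2 fraction = (2.4400 × 60.083) / 271.171 = 146.603/271.171 = 0.5406.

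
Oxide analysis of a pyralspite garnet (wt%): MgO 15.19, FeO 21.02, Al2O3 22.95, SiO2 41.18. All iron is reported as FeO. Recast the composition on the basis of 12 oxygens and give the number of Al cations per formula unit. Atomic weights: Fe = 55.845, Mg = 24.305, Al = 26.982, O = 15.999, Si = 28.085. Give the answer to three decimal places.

MgO: 15.19/40.304 = 0.37689 mol → 0.37689 mol Mg, 0.37689 mol O.
FeO: 21.02/71.844 = 0.29258 mol → 0.29258 mol Fe, 0.29258 mol O.
Al2O3: 22.95/101.961 = 0.22509 mol → 0.45018 mol Al, 0.67527 mol O.
SiO2: 41.18/60.083 = 0.68539 mol → 0.68539 mol Si, 1.37078 mol O.
Total oxygen = 2.71552 mol. Normalization factor = 12/2.71552 = 4.41904.
Al per 12 O = 0.45018 × 4.41904 = 1.989.

1.989 Al apfu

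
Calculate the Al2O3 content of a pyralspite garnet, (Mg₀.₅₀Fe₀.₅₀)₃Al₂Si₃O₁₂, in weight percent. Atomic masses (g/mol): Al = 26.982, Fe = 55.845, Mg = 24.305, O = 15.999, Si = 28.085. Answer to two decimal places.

Formula mass = 450.432 g/mol.
2 Al → 1.0000 mol Al2O3 per formula unit; M(Al2O3) = 101.961, so Al2O3 mass = 101.961 g.
101.961/450.432 × 100 = 22.64 wt%.

22.64 wt%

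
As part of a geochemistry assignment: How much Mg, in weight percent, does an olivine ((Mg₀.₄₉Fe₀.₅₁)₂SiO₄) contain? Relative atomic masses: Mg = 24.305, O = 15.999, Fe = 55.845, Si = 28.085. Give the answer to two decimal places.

Formula mass = 0.98*24.305 + 1.02*55.845 + 1*28.085 + 4*15.999 = 172.862 g/mol, of which 23.819 g is Mg.
So Mg makes up 23.819/172.862 = 0.1378 of the mass, i.e. 13.78%.

13.78 weight percent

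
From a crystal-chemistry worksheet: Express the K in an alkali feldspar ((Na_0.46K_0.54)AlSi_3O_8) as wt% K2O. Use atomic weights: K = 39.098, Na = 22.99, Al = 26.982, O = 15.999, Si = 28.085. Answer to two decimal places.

9.39 wt%

Formula mass = 270.917 g/mol.
0.54 K → 0.2700 mol K2O per formula unit; M(K2O) = 94.195, so K2O mass = 25.433 g.
25.433/270.917 × 100 = 9.39 wt%.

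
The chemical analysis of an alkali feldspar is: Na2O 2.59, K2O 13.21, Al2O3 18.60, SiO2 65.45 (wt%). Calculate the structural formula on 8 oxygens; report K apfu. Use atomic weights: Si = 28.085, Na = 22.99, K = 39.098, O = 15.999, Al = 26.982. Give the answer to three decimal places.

0.772 K apfu

2.59 wt% Na2O ÷ 61.979 g/mol = 0.04179 mol, giving 0.08358 Na and 0.04179 O.
13.21 wt% K2O ÷ 94.195 g/mol = 0.14024 mol, giving 0.28048 K and 0.14024 O.
18.60 wt% Al2O3 ÷ 101.961 g/mol = 0.18242 mol, giving 0.36484 Al and 0.54726 O.
65.45 wt% SiO2 ÷ 60.083 g/mol = 1.08933 mol, giving 1.08933 Si and 2.17866 O.
Oxygen sums to 2.90795; scaling by 8/2.90795 = 2.75108 puts the formula on 8 O.
K: 0.28048 × 2.75108 = 0.772 atoms per formula unit.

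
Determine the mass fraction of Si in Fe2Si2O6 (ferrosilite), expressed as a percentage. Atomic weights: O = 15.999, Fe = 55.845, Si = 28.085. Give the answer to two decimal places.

Formula mass = 2*55.845 + 2*28.085 + 6*15.999 = 263.854 g/mol, of which 56.170 g is Si.
So Si makes up 56.170/263.854 = 0.2129 of the mass, i.e. 21.29%.

21.29 weight percent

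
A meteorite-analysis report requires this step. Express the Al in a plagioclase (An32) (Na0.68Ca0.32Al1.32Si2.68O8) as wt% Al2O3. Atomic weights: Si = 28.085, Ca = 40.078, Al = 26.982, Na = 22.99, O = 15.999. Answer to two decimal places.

M(Na0.68Ca0.32Al1.32Si2.68O8) = 267.334 g/mol; M(Al2O3) = 101.961 g/mol.
Moles Al2O3 per formula unit = 1.32 Al ÷ 2 = 0.6600.
Al2O3 fraction = (0.6600 × 101.961) / 267.334 = 67.294/267.334 = 0.2517.

25.17 wt%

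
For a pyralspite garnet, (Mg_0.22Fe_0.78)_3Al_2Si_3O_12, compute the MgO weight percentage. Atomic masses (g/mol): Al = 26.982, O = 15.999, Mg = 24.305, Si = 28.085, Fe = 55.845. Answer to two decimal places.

5.58 wt%

M((Mg_0.22Fe_0.78)_3Al_2Si_3O_12) = 476.926 g/mol; M(MgO) = 40.304 g/mol.
Moles MgO per formula unit = 0.66 Mg ÷ 1 = 0.6600.
MgO fraction = (0.6600 × 40.304) / 476.926 = 26.601/476.926 = 0.0558.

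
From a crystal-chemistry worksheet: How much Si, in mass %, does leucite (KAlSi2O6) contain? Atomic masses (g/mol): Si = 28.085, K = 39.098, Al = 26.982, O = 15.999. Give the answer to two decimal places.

Molar mass of KAlSi2O6: 1×39.098 + 1×26.982 + 2×28.085 + 6×15.999 = 218.244 g/mol.
Mass of Si per formula unit: 2 × 28.085 = 56.170 g.
Weight fraction Si = 56.170 / 218.244 = 0.2574.

25.74 mass %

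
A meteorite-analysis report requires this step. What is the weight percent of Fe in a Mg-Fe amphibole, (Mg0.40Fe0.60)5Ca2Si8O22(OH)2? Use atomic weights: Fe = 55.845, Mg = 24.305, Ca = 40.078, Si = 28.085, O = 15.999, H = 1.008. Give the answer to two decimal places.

18.47 wt%

M((Mg0.40Fe0.60)5Ca2Si8O22(OH)2) = 906.973 g/mol.
Fe contributes 3 × 55.845 = 167.535 g per mole.
167.535/906.973 = 0.1847 → 18.47%.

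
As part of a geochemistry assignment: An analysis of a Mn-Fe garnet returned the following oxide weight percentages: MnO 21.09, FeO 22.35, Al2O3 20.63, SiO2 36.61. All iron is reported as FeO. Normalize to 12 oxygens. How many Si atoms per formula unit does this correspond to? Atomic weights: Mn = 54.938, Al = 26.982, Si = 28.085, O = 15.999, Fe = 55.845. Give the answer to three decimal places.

21.09 wt% MnO ÷ 70.937 g/mol = 0.29731 mol, giving 0.29731 Mn and 0.29731 O.
22.35 wt% FeO ÷ 71.844 g/mol = 0.31109 mol, giving 0.31109 Fe and 0.31109 O.
20.63 wt% Al2O3 ÷ 101.961 g/mol = 0.20233 mol, giving 0.40466 Al and 0.60699 O.
36.61 wt% SiO2 ÷ 60.083 g/mol = 0.60932 mol, giving 0.60932 Si and 1.21864 O.
Oxygen sums to 2.43403; scaling by 12/2.43403 = 4.93010 puts the formula on 12 O.
Si: 0.60932 × 4.93010 = 3.004 atoms per formula unit.

3.004 Si apfu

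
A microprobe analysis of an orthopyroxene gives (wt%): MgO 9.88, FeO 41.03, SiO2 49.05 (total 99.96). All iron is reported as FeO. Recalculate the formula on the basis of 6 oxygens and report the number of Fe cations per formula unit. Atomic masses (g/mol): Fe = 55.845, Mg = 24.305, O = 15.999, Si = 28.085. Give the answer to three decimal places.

9.88 wt% MgO ÷ 40.304 g/mol = 0.24514 mol, giving 0.24514 Mg and 0.24514 O.
41.03 wt% FeO ÷ 71.844 g/mol = 0.57110 mol, giving 0.57110 Fe and 0.57110 O.
49.05 wt% SiO2 ÷ 60.083 g/mol = 0.81637 mol, giving 0.81637 Si and 1.63274 O.
Oxygen sums to 2.44898; scaling by 6/2.44898 = 2.45000 puts the formula on 6 O.
Fe: 0.57110 × 2.45000 = 1.399 atoms per formula unit.

1.399 Fe apfu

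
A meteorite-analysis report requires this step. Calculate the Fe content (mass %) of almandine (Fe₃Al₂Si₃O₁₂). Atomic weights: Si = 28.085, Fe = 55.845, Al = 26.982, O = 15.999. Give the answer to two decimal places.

Formula mass = 3*55.845 + 2*26.982 + 3*28.085 + 12*15.999 = 497.742 g/mol, of which 167.535 g is Fe.
So Fe makes up 167.535/497.742 = 0.3366 of the mass, i.e. 33.66%.

33.66 mass %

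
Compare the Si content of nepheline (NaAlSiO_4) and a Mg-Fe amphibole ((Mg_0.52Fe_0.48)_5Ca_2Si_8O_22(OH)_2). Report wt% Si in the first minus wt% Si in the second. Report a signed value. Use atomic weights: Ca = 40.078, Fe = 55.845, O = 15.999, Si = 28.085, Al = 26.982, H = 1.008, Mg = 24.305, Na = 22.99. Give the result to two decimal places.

Si in NaAlSiO_4: molar mass 142.053 g/mol; 1×28.085 = 28.085 g → 19.77 wt%.
Si in (Mg_0.52Fe_0.48)_5Ca_2Si_8O_22(OH)_2: molar mass 888.049 g/mol; 8×28.085 = 224.680 g → 25.30 wt%.
Difference = 19.77 − 25.30 = -5.53 percentage points.

-5.53 percentage points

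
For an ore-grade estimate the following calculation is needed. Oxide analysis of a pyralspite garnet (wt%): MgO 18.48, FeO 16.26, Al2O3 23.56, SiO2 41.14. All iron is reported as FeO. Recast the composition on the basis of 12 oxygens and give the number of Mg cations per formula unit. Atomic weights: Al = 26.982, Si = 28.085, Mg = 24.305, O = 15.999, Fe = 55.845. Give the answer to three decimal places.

2.003 Mg apfu

18.48 wt% MgO ÷ 40.304 g/mol = 0.45852 mol, giving 0.45852 Mg and 0.45852 O.
16.26 wt% FeO ÷ 71.844 g/mol = 0.22632 mol, giving 0.22632 Fe and 0.22632 O.
23.56 wt% Al2O3 ÷ 101.961 g/mol = 0.23107 mol, giving 0.46214 Al and 0.69321 O.
41.14 wt% SiO2 ÷ 60.083 g/mol = 0.68472 mol, giving 0.68472 Si and 1.36944 O.
Oxygen sums to 2.74749; scaling by 12/2.74749 = 4.36762 puts the formula on 12 O.
Mg: 0.45852 × 4.36762 = 2.003 atoms per formula unit.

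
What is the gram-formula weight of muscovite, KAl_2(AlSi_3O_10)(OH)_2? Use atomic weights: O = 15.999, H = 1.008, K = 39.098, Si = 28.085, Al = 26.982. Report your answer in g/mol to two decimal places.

M = 1·39.098 + 3·26.982 + 3·28.085 + 12·15.999 + 2·1.008

398.30 g/mol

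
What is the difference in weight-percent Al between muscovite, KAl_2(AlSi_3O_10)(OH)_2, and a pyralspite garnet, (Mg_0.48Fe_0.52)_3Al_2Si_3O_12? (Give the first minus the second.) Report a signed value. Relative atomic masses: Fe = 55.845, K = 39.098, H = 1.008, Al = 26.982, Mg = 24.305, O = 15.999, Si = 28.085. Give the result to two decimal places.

8.39 percentage points

Al in KAl_2(AlSi_3O_10)(OH)_2: molar mass 398.303 g/mol; 3×26.982 = 80.946 g → 20.32 wt%.
Al in (Mg_0.48Fe_0.52)_3Al_2Si_3O_12: molar mass 452.324 g/mol; 2×26.982 = 53.964 g → 11.93 wt%.
Difference = 20.32 − 11.93 = 8.39 percentage points.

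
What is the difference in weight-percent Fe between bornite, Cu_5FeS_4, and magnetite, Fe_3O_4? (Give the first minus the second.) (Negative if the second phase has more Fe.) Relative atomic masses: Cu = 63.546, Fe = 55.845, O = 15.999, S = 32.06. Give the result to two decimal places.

M(Cu_5FeS_4) = 501.815 g/mol, so wt% Fe = 55.845/501.815 × 100 = 11.13%.
M(Fe_3O_4) = 231.531 g/mol, so wt% Fe = 167.535/231.531 × 100 = 72.36%.
11.13 − 72.36 = -61.23 pp.

-61.23 percentage points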